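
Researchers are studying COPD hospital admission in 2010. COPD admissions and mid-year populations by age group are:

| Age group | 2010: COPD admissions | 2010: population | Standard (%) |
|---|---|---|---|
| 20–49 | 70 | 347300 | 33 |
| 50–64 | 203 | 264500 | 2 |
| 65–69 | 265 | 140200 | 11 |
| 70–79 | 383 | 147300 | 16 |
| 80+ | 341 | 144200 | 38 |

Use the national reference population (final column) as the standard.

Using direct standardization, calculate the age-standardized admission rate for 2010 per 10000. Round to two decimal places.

Age-specific rates per 10000 for 2010: 2.02, 7.67, 18.90, 26.00, 23.65.
Standard weights: 0.33, 0.02, 0.11, 0.16, 0.38.
Standardized rate: 0.3300×2.02 + 0.0200×7.67 + 0.1100×18.90 + 0.1600×26.00 + 0.3800×23.65 = 16.0441 per 10000.

16.04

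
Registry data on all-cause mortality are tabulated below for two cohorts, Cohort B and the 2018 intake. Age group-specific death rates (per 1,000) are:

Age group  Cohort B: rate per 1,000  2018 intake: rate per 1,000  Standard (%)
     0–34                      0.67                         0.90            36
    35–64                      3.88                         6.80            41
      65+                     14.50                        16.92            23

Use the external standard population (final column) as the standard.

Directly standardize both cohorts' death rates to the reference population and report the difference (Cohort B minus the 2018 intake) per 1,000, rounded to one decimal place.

Standard weights: 0.36, 0.41, 0.23.
Cohort B: 0.3600×0.67 + 0.4100×3.88 + 0.2300×14.50 = 5.1670 per 1,000.
The 2018 intake: 0.3600×0.90 + 0.4100×6.80 + 0.2300×16.92 = 7.0036 per 1,000.
Difference = 5.1670 − 7.0036 = -1.8366.

-1.8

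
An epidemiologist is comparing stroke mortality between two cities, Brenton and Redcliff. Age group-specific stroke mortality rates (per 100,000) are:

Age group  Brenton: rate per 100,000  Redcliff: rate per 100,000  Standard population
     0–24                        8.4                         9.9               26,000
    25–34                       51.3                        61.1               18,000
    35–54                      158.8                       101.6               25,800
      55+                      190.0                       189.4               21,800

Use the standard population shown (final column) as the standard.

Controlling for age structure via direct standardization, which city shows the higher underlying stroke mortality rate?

Standard total = 91,600; weights = 0.2838, 0.1965, 0.2817, 0.2380.
Brenton: 0.2838×8.4 + 0.1965×51.3 + 0.2817×158.8 + 0.2380×190.0 = 102.4109 per 100,000.
Redcliff: 0.2838×9.9 + 0.1965×61.1 + 0.2817×101.6 + 0.2380×189.4 = 88.5087 per 100,000.

Brenton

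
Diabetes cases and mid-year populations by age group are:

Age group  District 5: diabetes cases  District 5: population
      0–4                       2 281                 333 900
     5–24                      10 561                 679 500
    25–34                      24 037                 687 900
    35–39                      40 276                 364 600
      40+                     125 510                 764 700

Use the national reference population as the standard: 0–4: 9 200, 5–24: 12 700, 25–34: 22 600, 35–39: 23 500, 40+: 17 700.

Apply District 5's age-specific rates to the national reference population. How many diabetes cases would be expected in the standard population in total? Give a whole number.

Age-specific rates per 1 000 for District 5: 6.831, 15.542, 34.943, 110.466, 164.130.
Expected diabetes cases = Σ (standard pop × age-specific rate ÷ 1 000)
= 9 200×6.831/1 000 + 12 700×15.542/1 000 + 22 600×34.943/1 000 + 23 500×110.466/1 000 + 17 700×164.130/1 000
= 62.85 + 197.39 + 789.70 + 2595.96 + 2905.10 = 6550.99.

6551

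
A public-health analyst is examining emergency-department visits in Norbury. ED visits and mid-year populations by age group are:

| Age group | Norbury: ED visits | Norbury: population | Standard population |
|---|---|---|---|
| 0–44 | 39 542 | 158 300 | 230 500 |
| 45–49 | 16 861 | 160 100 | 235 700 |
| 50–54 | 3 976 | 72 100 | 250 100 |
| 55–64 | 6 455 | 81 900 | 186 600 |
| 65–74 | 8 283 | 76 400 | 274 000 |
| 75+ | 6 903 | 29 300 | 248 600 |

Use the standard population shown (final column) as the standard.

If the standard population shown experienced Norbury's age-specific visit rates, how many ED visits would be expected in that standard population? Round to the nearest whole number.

199174

Age-specific rates per 1 000 for Norbury: 249.792, 105.315, 55.146, 78.816, 108.416, 235.597.
Expected ED visits = Σ (standard pop × age-specific rate ÷ 1 000)
= 230 500×249.792/1 000 + 235 700×105.315/1 000 + 250 100×55.146/1 000 + 186 600×78.816/1 000 + 274 000×108.416/1 000 + 248 600×235.597/1 000
= 57576.95 + 24822.85 + 13791.92 + 14707.00 + 29706.05 + 58569.48 = 199174.24.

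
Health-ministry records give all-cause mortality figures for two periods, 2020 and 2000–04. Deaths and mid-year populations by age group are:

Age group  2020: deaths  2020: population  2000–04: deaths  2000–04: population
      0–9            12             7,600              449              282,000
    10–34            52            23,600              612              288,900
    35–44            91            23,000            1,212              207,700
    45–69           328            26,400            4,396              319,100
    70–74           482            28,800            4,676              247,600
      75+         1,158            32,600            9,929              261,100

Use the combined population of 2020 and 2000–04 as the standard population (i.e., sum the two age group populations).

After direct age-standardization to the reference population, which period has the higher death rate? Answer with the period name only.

2000–04

Age-specific rates per 1,000 for 2020: 1.579, 2.203, 3.957, 12.424, 16.736, 35.521.
For 2000–04: 1.592, 2.118, 5.835, 13.776, 18.885, 38.028.
Combined standard total = 1,748,400; weights = 0.1656, 0.1787, 0.1319, 0.1976, 0.1581, 0.1680.
2020: 0.1656×1.579 + 0.1787×2.203 + 0.1319×3.957 + 0.1976×12.424 + 0.1581×16.736 + 0.1680×35.521 = 12.2453 per 1,000.
2000–04: 0.1656×1.592 + 0.1787×2.118 + 0.1319×5.835 + 0.1976×13.776 + 0.1581×18.885 + 0.1680×38.028 = 13.5081 per 1,000.
The crude rates (14.95 vs 13.24) would put 2020 higher, but that reflects its age composition; once standardized to a common age structure, 2000–04 has the higher underlying rate.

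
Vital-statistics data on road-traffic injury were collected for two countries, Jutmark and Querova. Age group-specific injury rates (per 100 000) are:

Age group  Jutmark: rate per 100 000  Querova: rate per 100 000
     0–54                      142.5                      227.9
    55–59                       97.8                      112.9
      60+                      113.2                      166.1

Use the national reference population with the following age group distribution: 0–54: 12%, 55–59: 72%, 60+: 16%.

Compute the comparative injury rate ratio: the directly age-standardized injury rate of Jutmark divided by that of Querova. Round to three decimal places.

0.781

Standard weights: 0.12, 0.72, 0.16.
Jutmark: 0.1200×142.5 + 0.7200×97.8 + 0.1600×113.2 = 105.6280 per 100 000.
Querova: 0.1200×227.9 + 0.7200×112.9 + 0.1600×166.1 = 135.2120 per 100 000.
Ratio = 105.6280 ÷ 135.2120 = 0.78120.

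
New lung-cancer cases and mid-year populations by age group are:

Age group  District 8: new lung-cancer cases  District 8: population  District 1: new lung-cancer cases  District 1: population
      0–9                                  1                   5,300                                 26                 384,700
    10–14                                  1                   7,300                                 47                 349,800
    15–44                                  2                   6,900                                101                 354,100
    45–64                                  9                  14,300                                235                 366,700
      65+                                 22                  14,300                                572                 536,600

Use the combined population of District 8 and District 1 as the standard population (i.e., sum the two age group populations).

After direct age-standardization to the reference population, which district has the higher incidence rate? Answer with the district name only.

Age-specific rates per 100,000 for District 8: 18.87, 13.70, 28.99, 62.94, 153.85.
For District 1: 6.76, 13.44, 28.52, 64.09, 106.60.
Combined standard total = 2,040,000; weights = 0.1912, 0.1750, 0.1770, 0.1868, 0.2700.
District 8: 0.1912×18.87 + 0.1750×13.70 + 0.1770×28.99 + 0.1868×62.94 + 0.2700×153.85 = 64.4348 per 100,000.
District 1: 0.1912×6.76 + 0.1750×13.44 + 0.1770×28.52 + 0.1868×64.09 + 0.2700×106.60 = 49.4468 per 100,000.

District 8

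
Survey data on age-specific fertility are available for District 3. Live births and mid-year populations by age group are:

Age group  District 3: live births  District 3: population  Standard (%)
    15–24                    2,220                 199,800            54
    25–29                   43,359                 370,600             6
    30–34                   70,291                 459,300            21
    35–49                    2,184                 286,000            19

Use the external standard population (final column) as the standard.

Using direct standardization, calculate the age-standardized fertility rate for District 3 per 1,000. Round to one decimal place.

Age-specific rates per 1,000 for District 3: 11.111, 116.997, 153.039, 7.636.
Standard weights: 0.54, 0.06, 0.21, 0.19.
Standardized rate: 0.5400×11.111 + 0.0600×116.997 + 0.2100×153.039 + 0.1900×7.636 = 46.6090 per 1,000.

46.6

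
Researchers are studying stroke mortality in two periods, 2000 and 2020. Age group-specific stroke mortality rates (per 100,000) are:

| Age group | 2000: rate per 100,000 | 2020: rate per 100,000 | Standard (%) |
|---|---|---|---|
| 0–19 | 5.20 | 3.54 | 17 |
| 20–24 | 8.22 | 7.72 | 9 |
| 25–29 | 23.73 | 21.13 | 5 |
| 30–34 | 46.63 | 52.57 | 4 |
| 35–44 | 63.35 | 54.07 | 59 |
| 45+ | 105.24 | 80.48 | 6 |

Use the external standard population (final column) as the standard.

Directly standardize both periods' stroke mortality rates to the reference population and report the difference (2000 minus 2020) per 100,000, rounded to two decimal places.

Standard weights: 0.17, 0.09, 0.05, 0.04, 0.59, 0.06.
2000: 0.1700×5.20 + 0.0900×8.22 + 0.0500×23.73 + 0.0400×46.63 + 0.5900×63.35 + 0.0600×105.24 = 48.3664 per 100,000.
2020: 0.1700×3.54 + 0.0900×7.72 + 0.0500×21.13 + 0.0400×52.57 + 0.5900×54.07 + 0.0600×80.48 = 41.1860 per 100,000.
Difference = 48.3664 − 41.1860 = 7.1804.

7.18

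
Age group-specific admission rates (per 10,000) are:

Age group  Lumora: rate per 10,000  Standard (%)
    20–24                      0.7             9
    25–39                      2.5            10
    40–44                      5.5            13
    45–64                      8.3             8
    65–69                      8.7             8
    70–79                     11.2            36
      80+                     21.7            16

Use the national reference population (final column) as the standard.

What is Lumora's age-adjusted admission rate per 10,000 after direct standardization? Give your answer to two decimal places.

Standard weights: 0.09, 0.10, 0.13, 0.08, 0.08, 0.36, 0.16.
Standardized rate: 0.0900×0.7 + 0.1000×2.5 + 0.1300×5.5 + 0.0800×8.3 + 0.0800×8.7 + 0.3600×11.2 + 0.1600×21.7 = 9.8920 per 10,000.

9.89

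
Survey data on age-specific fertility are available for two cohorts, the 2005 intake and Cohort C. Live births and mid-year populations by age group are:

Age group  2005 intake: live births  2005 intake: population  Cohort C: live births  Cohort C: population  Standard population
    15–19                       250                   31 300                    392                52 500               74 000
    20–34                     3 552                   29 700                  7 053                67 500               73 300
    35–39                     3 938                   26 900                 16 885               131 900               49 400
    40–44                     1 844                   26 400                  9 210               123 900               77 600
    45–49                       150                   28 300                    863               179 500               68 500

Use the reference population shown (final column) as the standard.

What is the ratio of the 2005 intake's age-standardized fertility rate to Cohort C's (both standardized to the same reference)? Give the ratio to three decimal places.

1.084

Age-specific rates per 1 000 for the 2005 intake: 7.987, 119.596, 146.394, 69.848, 5.300.
For Cohort C: 7.467, 104.489, 128.014, 74.334, 4.808.
Standard total = 342 800; weights = 0.2159, 0.2138, 0.1441, 0.2264, 0.1998.
The 2005 intake: 0.2159×7.987 + 0.2138×119.596 + 0.1441×146.394 + 0.2264×69.848 + 0.1998×5.300 = 65.2644 per 1 000.
Cohort C: 0.2159×7.467 + 0.2138×104.489 + 0.1441×128.014 + 0.2264×74.334 + 0.1998×4.808 = 60.1899 per 1 000.
Ratio = 65.2644 ÷ 60.1899 = 1.08431.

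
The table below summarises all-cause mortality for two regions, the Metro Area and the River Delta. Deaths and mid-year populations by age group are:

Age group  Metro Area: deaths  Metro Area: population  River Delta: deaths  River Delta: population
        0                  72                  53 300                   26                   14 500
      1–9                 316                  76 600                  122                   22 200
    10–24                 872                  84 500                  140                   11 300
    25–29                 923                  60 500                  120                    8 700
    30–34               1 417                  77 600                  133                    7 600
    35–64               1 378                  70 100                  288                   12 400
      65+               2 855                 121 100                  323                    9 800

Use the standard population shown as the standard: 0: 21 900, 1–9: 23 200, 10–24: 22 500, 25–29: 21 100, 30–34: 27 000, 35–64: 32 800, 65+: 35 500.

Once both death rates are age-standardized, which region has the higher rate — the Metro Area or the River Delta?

River Delta

Age-specific rates per 100 000 for the Metro Area: 135.08, 412.53, 1031.95, 1525.62, 1826.03, 1965.76, 2357.56.
For the River Delta: 179.31, 549.55, 1238.94, 1379.31, 1750.00, 2322.58, 3295.92.
Standard total = 184 000; weights = 0.1190, 0.1261, 0.1223, 0.1147, 0.1467, 0.1783, 0.1929.
The Metro Area: 0.1190×135.08 + 0.1261×412.53 + 0.1223×1031.95 + 0.1147×1525.62 + 0.1467×1826.03 + 0.1783×1965.76 + 0.1929×2357.56 = 1442.4550 per 100 000.
The River Delta: 0.1190×179.31 + 0.1261×549.55 + 0.1223×1238.94 + 0.1147×1379.31 + 0.1467×1750.00 + 0.1783×2322.58 + 0.1929×3295.92 = 1707.0204 per 100 000.
The crude rates (1440.68 vs 1331.79) would put the Metro Area higher, but that reflects its age composition; once standardized to a common age structure, the River Delta has the higher underlying rate.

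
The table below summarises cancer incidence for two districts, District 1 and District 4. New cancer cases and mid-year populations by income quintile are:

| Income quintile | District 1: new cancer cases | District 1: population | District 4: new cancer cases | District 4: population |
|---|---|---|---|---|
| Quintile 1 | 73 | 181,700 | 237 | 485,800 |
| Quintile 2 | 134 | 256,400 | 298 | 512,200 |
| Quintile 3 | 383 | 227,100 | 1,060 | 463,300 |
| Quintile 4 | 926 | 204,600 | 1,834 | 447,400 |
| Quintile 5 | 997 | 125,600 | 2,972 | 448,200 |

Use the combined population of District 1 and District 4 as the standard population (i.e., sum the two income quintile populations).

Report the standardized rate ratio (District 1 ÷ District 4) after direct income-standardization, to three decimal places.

Income-specific rates per 100,000 for District 1: 40.18, 52.26, 168.65, 452.59, 793.79.
For District 4: 48.79, 58.18, 228.79, 409.92, 663.10.
Combined standard total = 3,352,300; weights = 0.1991, 0.2293, 0.2059, 0.1945, 0.1712.
District 1: 0.1991×40.18 + 0.2293×52.26 + 0.2059×168.65 + 0.1945×452.59 + 0.1712×793.79 = 278.6106 per 100,000.
District 4: 0.1991×48.79 + 0.2293×58.18 + 0.2059×228.79 + 0.1945×409.92 + 0.1712×663.10 = 263.4001 per 100,000.
Ratio = 278.6106 ÷ 263.4001 = 1.05775.

1.058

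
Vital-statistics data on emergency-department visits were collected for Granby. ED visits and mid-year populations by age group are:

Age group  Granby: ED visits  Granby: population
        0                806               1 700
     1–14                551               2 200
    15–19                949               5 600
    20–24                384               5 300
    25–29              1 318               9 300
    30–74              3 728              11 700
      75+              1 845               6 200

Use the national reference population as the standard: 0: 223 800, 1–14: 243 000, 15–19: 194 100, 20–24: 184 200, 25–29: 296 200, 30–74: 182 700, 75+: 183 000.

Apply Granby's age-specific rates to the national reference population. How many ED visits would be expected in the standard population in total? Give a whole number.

Age-specific rates per 1 000 for Granby: 474.118, 250.455, 169.464, 72.453, 141.720, 318.632, 297.581.
Expected ED visits = Σ (standard pop × age-specific rate ÷ 1 000)
= 223 800×474.118/1 000 + 243 000×250.455/1 000 + 194 100×169.464/1 000 + 184 200×72.453/1 000 + 296 200×141.720/1 000 + 182 700×318.632/1 000 + 183 000×297.581/1 000
= 106107.53 + 60860.45 + 32893.02 + 13345.81 + 41977.59 + 58214.15 + 54457.26 = 367855.82.

367856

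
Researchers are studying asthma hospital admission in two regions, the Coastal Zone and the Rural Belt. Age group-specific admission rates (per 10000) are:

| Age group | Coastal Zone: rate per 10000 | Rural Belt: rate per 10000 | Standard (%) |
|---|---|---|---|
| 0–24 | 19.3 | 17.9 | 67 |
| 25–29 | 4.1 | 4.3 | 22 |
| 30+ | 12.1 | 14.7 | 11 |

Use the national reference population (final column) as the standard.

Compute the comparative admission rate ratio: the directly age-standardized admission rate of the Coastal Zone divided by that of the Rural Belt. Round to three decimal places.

1.042

Standard weights: 0.67, 0.22, 0.11.
The Coastal Zone: 0.6700×19.3 + 0.2200×4.1 + 0.1100×12.1 = 15.1640 per 10000.
The Rural Belt: 0.6700×17.9 + 0.2200×4.3 + 0.1100×14.7 = 14.5560 per 10000.
Ratio = 15.1640 ÷ 14.5560 = 1.04177.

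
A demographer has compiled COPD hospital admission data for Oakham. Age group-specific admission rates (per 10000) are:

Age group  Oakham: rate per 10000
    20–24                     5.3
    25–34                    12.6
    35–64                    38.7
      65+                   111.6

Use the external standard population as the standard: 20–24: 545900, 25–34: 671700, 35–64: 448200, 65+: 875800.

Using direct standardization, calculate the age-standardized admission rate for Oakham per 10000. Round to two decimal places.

Standard total = 2541600; weights = 0.2148, 0.2643, 0.1763, 0.3446.
Standardized rate: 0.2148×5.3 + 0.2643×12.6 + 0.1763×38.7 + 0.3446×111.6 = 49.7487 per 10000.

49.75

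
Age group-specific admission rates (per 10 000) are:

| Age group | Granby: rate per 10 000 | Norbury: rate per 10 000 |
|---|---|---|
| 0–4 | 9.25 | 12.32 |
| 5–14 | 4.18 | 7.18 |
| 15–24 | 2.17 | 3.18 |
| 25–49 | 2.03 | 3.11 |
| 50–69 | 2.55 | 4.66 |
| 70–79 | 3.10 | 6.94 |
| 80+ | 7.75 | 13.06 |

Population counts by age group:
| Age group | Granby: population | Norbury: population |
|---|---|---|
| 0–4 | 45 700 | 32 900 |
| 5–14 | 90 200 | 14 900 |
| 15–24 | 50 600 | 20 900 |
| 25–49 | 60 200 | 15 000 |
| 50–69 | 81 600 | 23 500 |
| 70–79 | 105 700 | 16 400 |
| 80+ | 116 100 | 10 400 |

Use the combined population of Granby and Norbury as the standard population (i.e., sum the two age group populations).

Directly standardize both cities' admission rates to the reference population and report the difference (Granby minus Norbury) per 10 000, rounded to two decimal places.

Combined standard total = 684 100; weights = 0.1149, 0.1536, 0.1045, 0.1099, 0.1536, 0.1785, 0.1849.
Granby: 0.1149×9.25 + 0.1536×4.18 + 0.1045×2.17 + 0.1099×2.03 + 0.1536×2.55 + 0.1785×3.10 + 0.1849×7.75 = 4.5331 per 10 000.
Norbury: 0.1149×12.32 + 0.1536×7.18 + 0.1045×3.18 + 0.1099×3.11 + 0.1536×4.66 + 0.1785×6.94 + 0.1849×13.06 = 7.5624 per 10 000.
Difference = 4.5331 − 7.5624 = -3.0293.

-3.03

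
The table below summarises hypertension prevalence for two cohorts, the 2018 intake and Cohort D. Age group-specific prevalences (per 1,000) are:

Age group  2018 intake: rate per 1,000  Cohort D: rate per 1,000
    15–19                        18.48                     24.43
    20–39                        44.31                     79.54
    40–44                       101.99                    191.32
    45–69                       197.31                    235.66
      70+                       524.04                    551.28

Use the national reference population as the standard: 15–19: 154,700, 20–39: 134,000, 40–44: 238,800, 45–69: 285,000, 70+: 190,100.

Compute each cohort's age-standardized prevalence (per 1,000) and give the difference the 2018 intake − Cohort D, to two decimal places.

Standard total = 1,002,600; weights = 0.1543, 0.1337, 0.2382, 0.2843, 0.1896.
The 2018 intake: 0.1543×18.48 + 0.1337×44.31 + 0.2382×101.99 + 0.2843×197.31 + 0.1896×524.04 = 188.5148 per 1,000.
Cohort D: 0.1543×24.43 + 0.1337×79.54 + 0.2382×191.32 + 0.2843×235.66 + 0.1896×551.28 = 231.4845 per 1,000.
Difference = 188.5148 − 231.4845 = -42.9696.

-42.97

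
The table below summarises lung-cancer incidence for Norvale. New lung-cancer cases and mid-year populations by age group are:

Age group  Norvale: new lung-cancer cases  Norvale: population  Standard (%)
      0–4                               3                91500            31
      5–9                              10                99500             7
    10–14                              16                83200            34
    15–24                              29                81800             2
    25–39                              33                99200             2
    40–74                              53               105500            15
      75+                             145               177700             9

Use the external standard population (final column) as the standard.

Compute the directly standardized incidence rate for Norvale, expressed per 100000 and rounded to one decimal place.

24.5

Age-specific rates per 100000 for Norvale: 3.28, 10.05, 19.23, 35.45, 33.27, 50.24, 81.60.
Standard weights: 0.31, 0.07, 0.34, 0.02, 0.02, 0.15, 0.09.
Standardized rate: 0.3100×3.28 + 0.0700×10.05 + 0.3400×19.23 + 0.0200×35.45 + 0.0200×33.27 + 0.1500×50.24 + 0.0900×81.60 = 24.5121 per 100000.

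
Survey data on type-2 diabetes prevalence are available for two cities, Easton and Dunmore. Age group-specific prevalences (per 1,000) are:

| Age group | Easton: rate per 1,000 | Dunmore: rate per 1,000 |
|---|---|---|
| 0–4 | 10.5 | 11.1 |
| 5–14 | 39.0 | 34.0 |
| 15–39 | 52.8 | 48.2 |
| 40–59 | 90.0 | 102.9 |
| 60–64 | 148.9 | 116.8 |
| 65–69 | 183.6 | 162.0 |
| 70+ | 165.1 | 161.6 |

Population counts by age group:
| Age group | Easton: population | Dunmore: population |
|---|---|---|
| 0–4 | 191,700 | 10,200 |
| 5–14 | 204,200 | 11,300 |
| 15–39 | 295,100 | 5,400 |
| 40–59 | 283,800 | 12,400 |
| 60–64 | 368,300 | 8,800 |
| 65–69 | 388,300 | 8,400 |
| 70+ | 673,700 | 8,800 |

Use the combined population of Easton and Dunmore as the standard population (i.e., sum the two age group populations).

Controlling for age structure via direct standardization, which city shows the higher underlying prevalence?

Combined standard total = 2,470,400; weights = 0.0817, 0.0872, 0.1216, 0.1199, 0.1526, 0.1606, 0.2763.
Easton: 0.0817×10.5 + 0.0872×39.0 + 0.1216×52.8 + 0.1199×90.0 + 0.1526×148.9 + 0.1606×183.6 + 0.2763×165.1 = 119.2981 per 1,000.
Dunmore: 0.0817×11.1 + 0.0872×34.0 + 0.1216×48.2 + 0.1199×102.9 + 0.1526×116.8 + 0.1606×162.0 + 0.2763×161.6 = 110.5626 per 1,000.

Easton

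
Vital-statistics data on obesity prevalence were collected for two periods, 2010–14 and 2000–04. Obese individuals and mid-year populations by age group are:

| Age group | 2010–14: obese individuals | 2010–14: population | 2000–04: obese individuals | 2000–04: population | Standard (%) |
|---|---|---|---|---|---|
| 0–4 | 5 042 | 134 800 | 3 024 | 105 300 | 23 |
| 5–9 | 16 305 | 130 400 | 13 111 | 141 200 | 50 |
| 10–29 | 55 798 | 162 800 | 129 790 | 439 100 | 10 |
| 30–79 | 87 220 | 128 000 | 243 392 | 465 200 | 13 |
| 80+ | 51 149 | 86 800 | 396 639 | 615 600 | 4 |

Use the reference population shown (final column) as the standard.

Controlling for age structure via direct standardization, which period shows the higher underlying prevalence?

Age-specific rates per 1 000 for 2010–14: 37.404, 125.038, 342.740, 681.406, 589.274.
For 2000–04: 28.718, 92.854, 295.582, 523.199, 644.313.
Standard weights: 0.23, 0.50, 0.10, 0.13, 0.04.
2010–14: 0.2300×37.404 + 0.5000×125.038 + 0.1000×342.740 + 0.1300×681.406 + 0.0400×589.274 = 217.5497 per 1 000.
2000–04: 0.2300×28.718 + 0.5000×92.854 + 0.1000×295.582 + 0.1300×523.199 + 0.0400×644.313 = 176.3787 per 1 000.
The crude rates (335.27 vs 444.95) would put 2000–04 higher, but that reflects its age composition; once standardized to a common age structure, 2010–14 has the higher underlying rate.

2010–14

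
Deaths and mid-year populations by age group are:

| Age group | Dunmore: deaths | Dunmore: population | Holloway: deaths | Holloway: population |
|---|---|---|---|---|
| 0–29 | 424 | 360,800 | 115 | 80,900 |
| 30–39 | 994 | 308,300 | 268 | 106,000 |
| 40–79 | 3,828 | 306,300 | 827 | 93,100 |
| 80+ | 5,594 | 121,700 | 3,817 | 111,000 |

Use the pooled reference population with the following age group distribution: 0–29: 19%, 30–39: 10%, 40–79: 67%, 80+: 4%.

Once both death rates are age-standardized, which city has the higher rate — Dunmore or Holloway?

Dunmore

Age-specific rates per 100,000 for Dunmore: 117.52, 322.41, 1249.76, 4596.55.
For Holloway: 142.15, 252.83, 888.29, 3438.74.
Standard weights: 0.19, 0.10, 0.67, 0.04.
Dunmore: 0.1900×117.52 + 0.1000×322.41 + 0.6700×1249.76 + 0.0400×4596.55 = 1075.7674 per 100,000.
Holloway: 0.1900×142.15 + 0.1000×252.83 + 0.6700×888.29 + 0.0400×3438.74 = 784.9970 per 100,000.
The crude rates (988.06 vs 1285.68) would put Holloway higher, but that reflects its age composition; once standardized to a common age structure, Dunmore has the higher underlying rate.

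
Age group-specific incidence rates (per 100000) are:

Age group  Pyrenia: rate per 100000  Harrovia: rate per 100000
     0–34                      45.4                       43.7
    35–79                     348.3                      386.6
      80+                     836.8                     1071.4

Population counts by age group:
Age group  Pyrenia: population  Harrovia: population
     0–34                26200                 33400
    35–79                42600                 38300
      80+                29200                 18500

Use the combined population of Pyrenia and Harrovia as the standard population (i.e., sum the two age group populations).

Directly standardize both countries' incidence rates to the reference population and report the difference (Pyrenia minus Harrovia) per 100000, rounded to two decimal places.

Combined standard total = 188200; weights = 0.3167, 0.4299, 0.2535.
Pyrenia: 0.3167×45.4 + 0.4299×348.3 + 0.2535×836.8 = 376.1885 per 100000.
Harrovia: 0.3167×43.7 + 0.4299×386.6 + 0.2535×1071.4 = 451.5741 per 100000.
Difference = 376.1885 − 451.5741 = -75.3856.

-75.39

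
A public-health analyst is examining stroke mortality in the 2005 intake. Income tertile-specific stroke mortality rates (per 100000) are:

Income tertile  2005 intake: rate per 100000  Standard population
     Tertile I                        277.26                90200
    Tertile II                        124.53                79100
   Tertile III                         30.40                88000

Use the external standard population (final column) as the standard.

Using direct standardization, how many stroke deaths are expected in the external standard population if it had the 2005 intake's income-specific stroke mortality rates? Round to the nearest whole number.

Expected stroke deaths = Σ (standard pop × income-specific rate ÷ 100000)
= 90200×277.26/100000 + 79100×124.53/100000 + 88000×30.40/100000
= 250.09 + 98.50 + 26.75 = 375.34.

375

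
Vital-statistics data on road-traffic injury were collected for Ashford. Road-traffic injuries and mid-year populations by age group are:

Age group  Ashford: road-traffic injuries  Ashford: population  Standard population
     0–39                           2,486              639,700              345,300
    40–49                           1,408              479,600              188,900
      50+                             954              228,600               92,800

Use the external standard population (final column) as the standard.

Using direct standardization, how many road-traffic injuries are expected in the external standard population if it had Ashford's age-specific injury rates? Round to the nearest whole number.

Age-specific rates per 100,000 for Ashford: 388.62, 293.58, 417.32.
Expected road-traffic injuries = Σ (standard pop × age-specific rate ÷ 100,000)
= 345,300×388.62/100,000 + 188,900×293.58/100,000 + 92,800×417.32/100,000
= 1341.90 + 554.57 + 387.28 = 2283.75.

2284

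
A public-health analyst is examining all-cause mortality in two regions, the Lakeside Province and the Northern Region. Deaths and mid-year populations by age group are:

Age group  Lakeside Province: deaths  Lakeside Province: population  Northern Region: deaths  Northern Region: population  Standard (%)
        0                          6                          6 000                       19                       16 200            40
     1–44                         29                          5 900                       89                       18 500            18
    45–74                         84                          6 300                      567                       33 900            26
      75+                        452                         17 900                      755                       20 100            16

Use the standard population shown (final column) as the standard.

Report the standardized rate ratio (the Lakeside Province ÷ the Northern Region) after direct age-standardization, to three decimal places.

0.752

Age-specific rates per 1 000 for the Lakeside Province: 1.000, 4.915, 13.333, 25.251.
For the Northern Region: 1.173, 4.811, 16.726, 37.562.
Standard weights: 0.40, 0.18, 0.26, 0.16.
The Lakeside Province: 0.4000×1.000 + 0.1800×4.915 + 0.2600×13.333 + 0.1600×25.251 = 8.7916 per 1 000.
The Northern Region: 0.4000×1.173 + 0.1800×4.811 + 0.2600×16.726 + 0.1600×37.562 = 11.6937 per 1 000.
Ratio = 8.7916 ÷ 11.6937 = 0.75183.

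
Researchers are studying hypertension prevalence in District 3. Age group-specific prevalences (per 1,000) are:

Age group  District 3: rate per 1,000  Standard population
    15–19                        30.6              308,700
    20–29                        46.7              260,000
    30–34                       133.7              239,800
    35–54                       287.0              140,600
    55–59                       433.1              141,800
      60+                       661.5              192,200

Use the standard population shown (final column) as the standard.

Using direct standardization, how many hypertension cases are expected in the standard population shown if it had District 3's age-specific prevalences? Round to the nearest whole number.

Expected hypertension cases = Σ (standard pop × age-specific rate ÷ 1,000)
= 308,700×30.6/1,000 + 260,000×46.7/1,000 + 239,800×133.7/1,000 + 140,600×287.0/1,000 + 141,800×433.1/1,000 + 192,200×661.5/1,000
= 9446.22 + 12142.00 + 32061.26 + 40352.20 + 61413.58 + 127140.30 = 282555.56.

282556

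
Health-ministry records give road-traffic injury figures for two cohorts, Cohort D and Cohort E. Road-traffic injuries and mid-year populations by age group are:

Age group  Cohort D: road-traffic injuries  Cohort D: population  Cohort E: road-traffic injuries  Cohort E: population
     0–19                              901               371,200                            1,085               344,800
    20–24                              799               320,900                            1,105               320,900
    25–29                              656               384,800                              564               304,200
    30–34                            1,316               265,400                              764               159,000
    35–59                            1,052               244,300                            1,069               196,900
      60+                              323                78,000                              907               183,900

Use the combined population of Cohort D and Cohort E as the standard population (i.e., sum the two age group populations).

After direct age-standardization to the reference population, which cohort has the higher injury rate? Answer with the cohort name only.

Age-specific rates per 100,000 for Cohort D: 242.73, 248.99, 170.48, 495.86, 430.62, 414.10.
For Cohort E: 314.68, 344.34, 185.40, 480.50, 542.92, 493.20.
Combined standard total = 3,174,300; weights = 0.2256, 0.2022, 0.2171, 0.1337, 0.1390, 0.0825.
Cohort D: 0.2256×242.73 + 0.2022×248.99 + 0.2171×170.48 + 0.1337×495.86 + 0.1390×430.62 + 0.0825×414.10 = 302.4083 per 100,000.
Cohort E: 0.2256×314.68 + 0.2022×344.34 + 0.2171×185.40 + 0.1337×480.50 + 0.1390×542.92 + 0.0825×493.20 = 361.2389 per 100,000.

Cohort E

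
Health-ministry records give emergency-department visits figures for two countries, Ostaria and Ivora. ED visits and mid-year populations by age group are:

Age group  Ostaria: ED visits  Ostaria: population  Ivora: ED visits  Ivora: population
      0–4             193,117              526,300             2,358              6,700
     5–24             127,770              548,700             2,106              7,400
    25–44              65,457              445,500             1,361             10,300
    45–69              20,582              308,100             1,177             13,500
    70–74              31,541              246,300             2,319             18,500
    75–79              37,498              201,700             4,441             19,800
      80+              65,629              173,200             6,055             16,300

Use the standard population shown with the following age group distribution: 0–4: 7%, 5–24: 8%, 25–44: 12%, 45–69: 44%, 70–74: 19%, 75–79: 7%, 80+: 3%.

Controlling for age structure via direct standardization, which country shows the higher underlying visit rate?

Age-specific rates per 1,000 for Ostaria: 366.933, 232.859, 146.929, 66.803, 128.059, 185.910, 378.920.
For Ivora: 351.940, 284.595, 132.136, 87.185, 125.351, 224.293, 371.472.
Standard weights: 0.07, 0.08, 0.12, 0.44, 0.19, 0.07, 0.03.
Ostaria: 0.0700×366.933 + 0.0800×232.859 + 0.1200×146.929 + 0.4400×66.803 + 0.1900×128.059 + 0.0700×185.910 + 0.0300×378.920 = 140.0515 per 1,000.
Ivora: 0.0700×351.940 + 0.0800×284.595 + 0.1200×132.136 + 0.4400×87.185 + 0.1900×125.351 + 0.0700×224.293 + 0.0300×371.472 = 152.2826 per 1,000.
The crude rates (221.08 vs 214.24) would put Ostaria higher, but that reflects its age composition; once standardized to a common age structure, Ivora has the higher underlying rate.

Ivora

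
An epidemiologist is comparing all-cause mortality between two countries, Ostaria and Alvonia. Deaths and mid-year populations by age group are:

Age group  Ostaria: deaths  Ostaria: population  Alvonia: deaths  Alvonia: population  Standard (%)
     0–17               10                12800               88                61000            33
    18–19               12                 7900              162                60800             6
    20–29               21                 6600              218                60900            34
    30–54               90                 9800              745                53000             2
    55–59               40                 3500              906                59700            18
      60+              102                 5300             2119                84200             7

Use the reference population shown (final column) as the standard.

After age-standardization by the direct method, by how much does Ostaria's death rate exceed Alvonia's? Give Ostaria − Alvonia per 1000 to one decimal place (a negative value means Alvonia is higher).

Age-specific rates per 1000 for Ostaria: 0.781, 1.519, 3.182, 9.184, 11.429, 19.245.
For Alvonia: 1.443, 2.664, 3.580, 14.057, 15.176, 25.166.
Standard weights: 0.33, 0.06, 0.34, 0.02, 0.18, 0.07.
Ostaria: 0.3300×0.781 + 0.0600×1.519 + 0.3400×3.182 + 0.0200×9.184 + 0.1800×11.429 + 0.0700×19.245 = 5.0188 per 1000.
Alvonia: 0.3300×1.443 + 0.0600×2.664 + 0.3400×3.580 + 0.0200×14.057 + 0.1800×15.176 + 0.0700×25.166 = 6.6274 per 1000.
Difference = 5.0188 − 6.6274 = -1.6087.

-1.6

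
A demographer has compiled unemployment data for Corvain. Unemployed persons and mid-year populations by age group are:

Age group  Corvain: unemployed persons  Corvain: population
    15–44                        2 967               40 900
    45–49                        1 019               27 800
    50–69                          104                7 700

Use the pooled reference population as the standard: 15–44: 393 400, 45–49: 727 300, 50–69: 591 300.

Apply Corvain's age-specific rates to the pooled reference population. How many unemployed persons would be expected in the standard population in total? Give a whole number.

Age-specific rates per 1 000 for Corvain: 72.543, 36.655, 13.506.
Expected unemployed persons = Σ (standard pop × age-specific rate ÷ 1 000)
= 393 400×72.543/1 000 + 727 300×36.655/1 000 + 591 300×13.506/1 000
= 28538.33 + 26658.95 + 7986.39 = 63183.67.

63184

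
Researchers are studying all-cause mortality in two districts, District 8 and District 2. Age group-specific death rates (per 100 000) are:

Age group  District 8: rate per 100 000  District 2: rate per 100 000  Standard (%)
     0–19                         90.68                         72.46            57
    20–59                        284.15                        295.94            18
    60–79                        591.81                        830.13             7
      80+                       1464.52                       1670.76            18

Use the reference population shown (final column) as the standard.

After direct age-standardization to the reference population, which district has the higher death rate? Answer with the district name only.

District 2

Standard weights: 0.57, 0.18, 0.07, 0.18.
District 8: 0.5700×90.68 + 0.1800×284.15 + 0.0700×591.81 + 0.1800×1464.52 = 407.8749 per 100 000.
District 2: 0.5700×72.46 + 0.1800×295.94 + 0.0700×830.13 + 0.1800×1670.76 = 453.4173 per 100 000.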